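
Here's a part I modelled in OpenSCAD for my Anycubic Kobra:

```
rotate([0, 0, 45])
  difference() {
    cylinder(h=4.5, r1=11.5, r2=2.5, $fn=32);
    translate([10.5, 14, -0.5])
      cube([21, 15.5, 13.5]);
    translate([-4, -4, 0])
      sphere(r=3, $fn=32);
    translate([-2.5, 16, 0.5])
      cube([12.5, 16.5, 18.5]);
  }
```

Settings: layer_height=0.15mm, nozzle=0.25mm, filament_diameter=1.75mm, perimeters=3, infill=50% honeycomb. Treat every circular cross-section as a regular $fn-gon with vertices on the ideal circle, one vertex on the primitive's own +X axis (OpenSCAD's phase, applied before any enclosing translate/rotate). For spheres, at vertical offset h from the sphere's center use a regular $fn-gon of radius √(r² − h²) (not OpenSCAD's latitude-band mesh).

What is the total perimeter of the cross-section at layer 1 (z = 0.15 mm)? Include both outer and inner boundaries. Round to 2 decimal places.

At z = 0.15 mm: the cone: at t=0.033 of its height the radius interpolates to r₁+(r₂−r₁)t = 11.200, giving a regular 32-gon of that circumradius (perimeter = 2·32·11.200·sin(180°/32) = 70.26 mm); the cube at (10.5, 14) (footprint 21×15.5) is included at this height (perimeter 73.00 mm); the r=3 sphere at (-4, -4) slices to a regular 32-gon of circumradius 2.996 (√(r²−h²) with h=0.15 from center) (perimeter = 2·32·2.996·sin(180°/32) = 18.80 mm); the cube at (-2.5, 16) is not intersected at this z (z outside [0.5, 19]); Taking the first minus the rest: starting from the cone, the 21×15.5 cube at (10.5, 14) misses the remaining region (no effect); the r=3 sphere at (-4, -4) lies wholly inside it (removes its full 28.02 mm² and its 18.80 mm outline becomes a hole wall) — boundary (outer + 1 inner loop) = 89.05 mm; (whole slice rotated 45° about Z — lengths, areas and connectivity unchanged). Overall, the cross-section is one region with 1 hole. Total boundary length (outer + inner) = 89.05 mm.

89.05 mm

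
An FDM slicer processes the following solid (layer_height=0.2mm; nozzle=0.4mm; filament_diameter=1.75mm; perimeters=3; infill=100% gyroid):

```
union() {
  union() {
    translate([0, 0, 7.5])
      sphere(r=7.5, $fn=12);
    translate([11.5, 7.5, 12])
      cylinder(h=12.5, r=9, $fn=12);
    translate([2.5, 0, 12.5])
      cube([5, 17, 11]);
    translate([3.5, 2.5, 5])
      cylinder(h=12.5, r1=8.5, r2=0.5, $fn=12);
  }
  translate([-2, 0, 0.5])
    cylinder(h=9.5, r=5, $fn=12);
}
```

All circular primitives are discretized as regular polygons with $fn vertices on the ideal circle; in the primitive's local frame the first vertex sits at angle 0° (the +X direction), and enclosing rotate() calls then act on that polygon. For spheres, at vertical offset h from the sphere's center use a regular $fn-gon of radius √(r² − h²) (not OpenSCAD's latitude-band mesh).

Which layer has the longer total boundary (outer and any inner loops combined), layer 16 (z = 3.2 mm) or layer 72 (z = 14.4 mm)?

Layer 16 (z = 3.2): the sphere: section is a regular 12-gon, circumradius = √(r²−h²) = √(7.5²−4.3²) = 6.145 (perimeter = 2·12·6.145·sin(180°/12) = 38.17 mm); the cylinder at (11.5, 7.5) is not intersected at this z (z outside [12, 24.5]); the cube at (2.5, 0) is not intersected at this z (z outside [12.5, 23.5]); the cone at (3.5, 2.5) does not reach this height (z outside [5, 17.5]); Merging all regions: only the r=7.5 sphere is present, so the union is just that shape — boundary = 38.17 mm; the r=5 cylinder at (-2, 0) gives a regular 12-gon of circumradius 5 (constant along its height) (perimeter = 2·12·5.000·sin(180°/12) = 31.06 mm); Taking the union: the regions partially overlap (shared area 68.82 mm²), so the edge portions inside another operand are dropped and the merged outline is re-measured after clipping — boundary = 39.39 mm. So its perimeter = 39.39 mm. Layer 72 (z = 14.4): the r=7.5 sphere slices to a regular 12-gon of circumradius 2.939 (√(r²−h²) with h=6.9 from center) (perimeter = 2·12·2.939·sin(180°/12) = 18.26 mm); the r=9 cylinder at (11.5, 7.5) gives a regular 12-gon of circumradius 9 (constant along its height) (perimeter = 2·12·9.000·sin(180°/12) = 55.90 mm); the cube at (2.5, 0) (footprint 5×17) is included at this height (perimeter 44.00 mm); the cone at (3.5, 2.5) contributes a regular 12-gon of circumradius 2.484 (interpolated between r1=8.5 and r2=0.5 at t=0.752) (perimeter = 2·12·2.484·sin(180°/12) = 15.43 mm); Combining (union): the regions partially overlap (shared area 69.71 mm²), so the edge portions inside another operand are dropped and the merged outline is re-measured after clipping — boundary = 77.24 mm; the cylinder at (-2, 0) is not intersected at this z (z outside [0.5, 10]); Merging all regions: only the result so far is present, so the union is just that shape — boundary = 77.24 mm. So its perimeter = 77.24 mm. Layer 72 is larger (77.24 vs 39.39 mm).

layer 72 (z = 14.4 mm)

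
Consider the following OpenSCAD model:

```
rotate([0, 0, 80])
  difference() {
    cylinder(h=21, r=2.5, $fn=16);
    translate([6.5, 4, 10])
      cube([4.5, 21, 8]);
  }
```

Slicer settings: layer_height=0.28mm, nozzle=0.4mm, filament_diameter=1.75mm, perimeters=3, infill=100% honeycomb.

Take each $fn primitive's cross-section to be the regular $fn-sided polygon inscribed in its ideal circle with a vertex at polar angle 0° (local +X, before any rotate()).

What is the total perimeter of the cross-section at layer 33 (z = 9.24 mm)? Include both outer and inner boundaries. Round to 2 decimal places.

At z = 9.24 mm: the r=2.5 cylinder gives a regular 16-gon of circumradius 2.5 (constant along its height) (perimeter = 2·16·2.500·sin(180°/16) = 15.61 mm); the cube at (6.5, 4) is absent (z outside [10, 18]); Subtracting the remaining from the first: none of the subtracted shapes is present at this height, so the r=2.5 cylinder is unchanged — boundary = 15.61 mm; (whole slice rotated 80° about Z — lengths, areas and connectivity unchanged). Overall, the cross-section is a single solid region. Total boundary length (outer) = 15.61 mm.

15.61 mm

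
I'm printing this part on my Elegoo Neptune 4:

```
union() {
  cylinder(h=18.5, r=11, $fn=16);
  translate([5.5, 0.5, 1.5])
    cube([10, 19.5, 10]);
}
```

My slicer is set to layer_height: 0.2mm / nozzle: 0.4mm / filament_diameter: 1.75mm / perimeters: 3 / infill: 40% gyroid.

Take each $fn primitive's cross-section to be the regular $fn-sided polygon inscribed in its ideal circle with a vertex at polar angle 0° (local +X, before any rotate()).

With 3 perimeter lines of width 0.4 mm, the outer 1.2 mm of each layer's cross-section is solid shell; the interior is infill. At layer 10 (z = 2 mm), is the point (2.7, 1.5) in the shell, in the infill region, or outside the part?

At z = 2 mm: the r=11 cylinder gives a regular 16-gon of circumradius 11 (constant along its height); the cube at (5.5, 0.5) is present — its section is the full 10×19.5 rectangle; Merging all regions: the regions partially overlap (shared area 32.78 mm²), so overlapping operands fuse into one piece — 1 connected region. Overall, the cross-section is a single solid region. The nearest boundary edge runs (15.50, 0.50)→(10.90, 0.50); distance from the point to it = 8.26 mm. The point is inside the cross-section and 8.26 mm from the nearest boundary — more than the 1.2 mm shell width (3 × 0.4), so it's in the infill interior.

infill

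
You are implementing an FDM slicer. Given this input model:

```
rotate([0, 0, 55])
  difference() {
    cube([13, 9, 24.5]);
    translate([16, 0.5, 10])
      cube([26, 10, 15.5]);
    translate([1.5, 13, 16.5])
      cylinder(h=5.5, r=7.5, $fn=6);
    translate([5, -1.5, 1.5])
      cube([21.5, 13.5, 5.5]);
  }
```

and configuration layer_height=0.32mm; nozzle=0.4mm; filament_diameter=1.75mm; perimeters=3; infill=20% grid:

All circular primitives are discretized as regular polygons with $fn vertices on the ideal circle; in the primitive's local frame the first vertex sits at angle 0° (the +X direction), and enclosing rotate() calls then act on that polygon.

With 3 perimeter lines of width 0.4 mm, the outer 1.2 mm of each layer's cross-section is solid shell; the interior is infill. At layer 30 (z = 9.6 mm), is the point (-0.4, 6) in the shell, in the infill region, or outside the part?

infill

At z = 9.6 mm: the cube (footprint 13×9) is included at this height; the cube at (16, 0.5) does not reach this height (z outside [10, 25.5]); the cylinder at (1.5, 13) does not reach this height (z outside [16.5, 22]); the cube at (5, -1.5) is absent (z outside [1.5, 7]); Subtracting the remaining from the first: none of the subtracted shapes is present at this height, so the 13×9 cube is unchanged — 1 connected region; (rotated 55° about Z; rotation is an isometry so areas/perimeters/island counts are preserved). Overall, the cross-section is a single solid region. Undo the 55° rotation: the query point maps to (4.685, 3.769) in the un-rotated model frame. The nearest boundary edge runs (0.00, 0.00)→(13.00, 0.00); distance from the point to it = 3.77 mm. The point is inside the cross-section and 3.77 mm from the nearest boundary — more than the 1.2 mm shell width (3 × 0.4), so it's in the infill interior.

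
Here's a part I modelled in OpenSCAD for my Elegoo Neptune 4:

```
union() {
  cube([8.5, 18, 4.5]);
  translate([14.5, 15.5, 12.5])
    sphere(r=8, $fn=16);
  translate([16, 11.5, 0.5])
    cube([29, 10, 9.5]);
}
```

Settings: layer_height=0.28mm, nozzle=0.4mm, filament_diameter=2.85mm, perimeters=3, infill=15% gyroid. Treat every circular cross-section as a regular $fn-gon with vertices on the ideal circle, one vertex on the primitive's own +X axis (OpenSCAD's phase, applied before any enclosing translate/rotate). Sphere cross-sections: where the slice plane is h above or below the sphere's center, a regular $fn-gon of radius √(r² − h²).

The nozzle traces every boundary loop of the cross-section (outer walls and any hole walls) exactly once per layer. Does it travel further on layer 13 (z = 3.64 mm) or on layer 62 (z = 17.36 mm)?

Layer 13 (z = 3.64): the 8.5×18 cube contributes its full rectangle (perimeter 53.00 mm); the sphere at (14.5, 15.5) is not intersected at this z (|z−center|=8.860 > r=8); the cube at (16, 11.5) is present — its section is the full 29×10 rectangle (perimeter 78.00 mm); Merging all regions: the 2 present regions are separate (no shared area or edge), so areas and boundary lengths simply add and each stays a separate island — boundary = 131.00 mm. So its perimeter = 131.00 mm. Layer 62 (z = 17.36): the cube is absent (z outside [0, 4.5]); the r=8 sphere at (14.5, 15.5) slices to a regular 16-gon of circumradius 6.355 (√(r²−h²) with h=4.86 from center) (perimeter = 2·16·6.355·sin(180°/16) = 39.67 mm); the cube at (16, 11.5) does not reach this height (z outside [0.5, 10]); Taking the union: only the r=8 sphere at (14.5, 15.5) is present, so the union is just that shape — boundary = 39.67 mm. So its perimeter = 39.67 mm. Layer 13 is larger (131.00 vs 39.67 mm).

layer 13 (z = 3.64 mm)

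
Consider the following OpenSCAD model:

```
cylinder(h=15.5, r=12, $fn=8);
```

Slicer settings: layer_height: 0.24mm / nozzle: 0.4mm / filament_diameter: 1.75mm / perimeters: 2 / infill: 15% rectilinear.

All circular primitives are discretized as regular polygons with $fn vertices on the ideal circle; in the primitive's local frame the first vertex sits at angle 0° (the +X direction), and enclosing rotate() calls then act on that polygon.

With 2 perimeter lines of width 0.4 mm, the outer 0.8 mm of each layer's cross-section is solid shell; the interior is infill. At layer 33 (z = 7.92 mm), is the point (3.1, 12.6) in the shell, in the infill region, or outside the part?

At z = 7.92 mm: the r=12 cylinder contributes a regular 8-gon of circumradius 12. Overall, the cross-section is a single solid region. The nearest boundary edge runs (8.49, 8.49)→(0.00, 12.00); distance from the point to it = 1.74 mm. The point is not inside any of the regions above, so it lies outside the cross-section (1.74 mm from the nearest boundary).

outside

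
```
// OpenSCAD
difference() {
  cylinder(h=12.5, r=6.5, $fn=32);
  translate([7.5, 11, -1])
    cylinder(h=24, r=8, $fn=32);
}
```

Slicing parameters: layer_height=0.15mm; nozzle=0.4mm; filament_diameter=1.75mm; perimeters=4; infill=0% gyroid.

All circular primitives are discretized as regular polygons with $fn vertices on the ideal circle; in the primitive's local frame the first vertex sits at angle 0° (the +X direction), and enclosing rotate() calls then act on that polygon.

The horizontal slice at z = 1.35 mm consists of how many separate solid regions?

1

At z = 1.35 mm: the r=6.5 cylinder gives a regular 32-gon of circumradius 6.5 (constant along its height); the r=8 cylinder at (7.5, 11) gives a regular 32-gon of circumradius 8 (constant along its height); Taking the first minus the rest: starting from the r=6.5 cylinder, the r=8 cylinder at (7.5, 11) partially overlaps it — only the 4.28 mm² overlap (of its 199.77 mm²) is removed, clipping the outline — 1 connected region. The result has 1 disconnected region.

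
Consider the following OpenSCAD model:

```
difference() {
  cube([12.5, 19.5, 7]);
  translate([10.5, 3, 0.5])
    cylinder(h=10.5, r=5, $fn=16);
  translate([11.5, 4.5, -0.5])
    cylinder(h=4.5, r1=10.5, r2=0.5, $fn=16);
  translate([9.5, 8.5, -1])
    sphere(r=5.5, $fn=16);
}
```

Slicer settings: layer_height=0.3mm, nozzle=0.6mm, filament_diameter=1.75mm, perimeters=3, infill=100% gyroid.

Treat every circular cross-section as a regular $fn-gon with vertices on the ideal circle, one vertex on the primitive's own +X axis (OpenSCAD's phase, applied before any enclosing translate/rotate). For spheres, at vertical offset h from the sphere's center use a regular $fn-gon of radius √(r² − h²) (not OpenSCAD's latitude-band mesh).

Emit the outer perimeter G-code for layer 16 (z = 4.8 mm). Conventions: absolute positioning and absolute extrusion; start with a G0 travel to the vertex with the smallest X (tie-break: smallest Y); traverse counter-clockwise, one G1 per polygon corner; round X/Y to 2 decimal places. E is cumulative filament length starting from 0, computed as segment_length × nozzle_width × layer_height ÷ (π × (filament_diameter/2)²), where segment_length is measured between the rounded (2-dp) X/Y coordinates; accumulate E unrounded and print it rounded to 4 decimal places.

At z = 4.8 mm: the 12.5×19.5 cube contributes its full rectangle; the r=5 cylinder at (10.5, 3) contributes a regular 16-gon of circumradius 5; the cone at (11.5, 4.5) is absent (z outside [-0.5, 4]); the sphere at (9.5, 8.5) is absent (|z−center|=5.800 > r=5.5); Subtracting the remaining from the first: starting from the 12.5×19.5 cube, the r=5 cylinder at (10.5, 3) partially overlaps it — only the 48.56 mm² overlap (of its 76.54 mm²) is removed, clipping the outline — 1 connected region. The outline is a single polygon with 12 vertices. Extrusion per mm of travel: 0.6 × 0.3 / (π × 0.875²) = 0.074835. Accumulating E over each segment gives final E = 4.7648.

G0 X0.00 Y0.00 Z4.80
G1 X6.61 Y0.00 E0.4947
G1 X5.88 Y1.09 E0.5928
G1 X5.50 Y3.00 E0.7386
G1 X5.88 Y4.91 E0.8843
G1 X6.96 Y6.54 E1.0306
G1 X8.59 Y7.62 E1.1770
G1 X10.50 Y8.00 E1.3227
G1 X12.41 Y7.62 E1.4684
G1 X12.50 Y7.56 E1.4765
G1 X12.50 Y19.50 E2.3701
G1 X0.00 Y19.50 E3.3055
G1 X0.00 Y0.00 E4.7648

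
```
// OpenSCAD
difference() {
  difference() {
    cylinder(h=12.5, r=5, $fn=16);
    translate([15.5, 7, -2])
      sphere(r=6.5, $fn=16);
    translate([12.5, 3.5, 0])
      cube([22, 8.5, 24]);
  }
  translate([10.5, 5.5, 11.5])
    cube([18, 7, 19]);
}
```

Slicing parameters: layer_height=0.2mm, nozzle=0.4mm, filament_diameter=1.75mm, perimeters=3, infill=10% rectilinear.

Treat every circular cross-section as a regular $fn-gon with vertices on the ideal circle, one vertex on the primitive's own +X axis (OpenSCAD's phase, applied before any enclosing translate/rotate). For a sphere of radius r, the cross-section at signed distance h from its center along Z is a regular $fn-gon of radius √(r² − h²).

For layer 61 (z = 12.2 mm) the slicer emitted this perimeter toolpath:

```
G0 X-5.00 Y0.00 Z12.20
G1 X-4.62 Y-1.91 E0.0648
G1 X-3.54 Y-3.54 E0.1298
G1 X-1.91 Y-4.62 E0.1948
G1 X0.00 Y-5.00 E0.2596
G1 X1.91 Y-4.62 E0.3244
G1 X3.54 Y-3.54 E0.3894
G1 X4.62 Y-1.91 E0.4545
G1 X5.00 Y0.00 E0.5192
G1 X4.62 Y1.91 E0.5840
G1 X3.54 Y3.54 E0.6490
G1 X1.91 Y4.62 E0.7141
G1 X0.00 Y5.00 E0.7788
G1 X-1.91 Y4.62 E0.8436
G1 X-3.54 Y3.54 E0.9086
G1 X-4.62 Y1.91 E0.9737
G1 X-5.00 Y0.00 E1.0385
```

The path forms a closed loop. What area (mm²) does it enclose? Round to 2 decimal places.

Apply the shoelace formula to the sequence of (X, Y) vertices; enclosed area = 76.57 mm².

76.57 mm²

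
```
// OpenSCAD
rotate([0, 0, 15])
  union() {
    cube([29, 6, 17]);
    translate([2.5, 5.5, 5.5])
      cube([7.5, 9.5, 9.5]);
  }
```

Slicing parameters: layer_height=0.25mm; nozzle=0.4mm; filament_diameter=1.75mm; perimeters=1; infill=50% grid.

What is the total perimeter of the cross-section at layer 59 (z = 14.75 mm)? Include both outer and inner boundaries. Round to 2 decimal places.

At z = 14.75 mm: the cube is present — its section is the full 29×6 rectangle (perimeter 70.00 mm); the cube at (2.5, 5.5) is present — its section is the full 7.5×9.5 rectangle (perimeter 34.00 mm); Taking the union: the regions partially overlap (shared area 3.75 mm²), so the edge portions inside another operand are dropped and the merged outline is re-measured after clipping — boundary = 88.00 mm; (whole slice rotated 15° about Z — lengths, areas and connectivity unchanged). Overall, the cross-section is a single solid region. Total boundary length (outer) = 88.00 mm.

88.00 mm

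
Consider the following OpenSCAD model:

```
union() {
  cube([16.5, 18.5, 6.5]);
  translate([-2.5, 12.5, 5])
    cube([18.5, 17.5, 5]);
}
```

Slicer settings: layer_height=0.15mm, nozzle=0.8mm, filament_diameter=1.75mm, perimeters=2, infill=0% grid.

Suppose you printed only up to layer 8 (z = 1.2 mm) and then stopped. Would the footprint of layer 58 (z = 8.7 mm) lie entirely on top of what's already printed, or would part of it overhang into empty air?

Compare the two slices. At z = 1.2: the 16.5×18.5 cube contributes its full rectangle (area 305.25 mm²); the cube at (-2.5, 12.5) is absent (z outside [5, 10]); Combining (union): only the 16.5×18.5 cube is present, so the union is just that shape — area = 305.25 mm². At z = 8.7: the cube does not reach this height (z outside [0, 6.5]); the cube at (-2.5, 12.5) (footprint 18.5×17.5) is included at this height (area 323.75 mm²); Combining (union): only the 18.5×17.5 cube at (-2.5, 12.5) is present, so the union is just that shape — area = 323.75 mm². Checking containment: at z = 8.7 the cross-section extends beyond the z = 1.2 cross-section by about 227.75 mm².

part overhangs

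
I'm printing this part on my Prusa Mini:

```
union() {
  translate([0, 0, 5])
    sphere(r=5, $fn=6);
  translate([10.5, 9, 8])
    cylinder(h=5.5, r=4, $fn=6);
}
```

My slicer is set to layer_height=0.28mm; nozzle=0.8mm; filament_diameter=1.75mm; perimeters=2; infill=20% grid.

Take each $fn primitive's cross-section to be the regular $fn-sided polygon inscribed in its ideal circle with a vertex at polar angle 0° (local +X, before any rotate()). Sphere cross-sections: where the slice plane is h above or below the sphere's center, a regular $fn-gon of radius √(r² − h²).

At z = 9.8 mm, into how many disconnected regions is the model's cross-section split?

At z = 9.8 mm: the r=5 sphere slices to a regular 6-gon of circumradius 1.400 (√(r²−h²) with h=4.8 from center); the r=4 cylinder at (10.5, 9) gives a regular 6-gon of circumradius 4 (constant along its height); Taking the union: the 2 present regions are separate (no shared area or edge), so areas and boundary lengths simply add and each stays a separate island — 2 connected regions. The result has 2 disconnected regions.

2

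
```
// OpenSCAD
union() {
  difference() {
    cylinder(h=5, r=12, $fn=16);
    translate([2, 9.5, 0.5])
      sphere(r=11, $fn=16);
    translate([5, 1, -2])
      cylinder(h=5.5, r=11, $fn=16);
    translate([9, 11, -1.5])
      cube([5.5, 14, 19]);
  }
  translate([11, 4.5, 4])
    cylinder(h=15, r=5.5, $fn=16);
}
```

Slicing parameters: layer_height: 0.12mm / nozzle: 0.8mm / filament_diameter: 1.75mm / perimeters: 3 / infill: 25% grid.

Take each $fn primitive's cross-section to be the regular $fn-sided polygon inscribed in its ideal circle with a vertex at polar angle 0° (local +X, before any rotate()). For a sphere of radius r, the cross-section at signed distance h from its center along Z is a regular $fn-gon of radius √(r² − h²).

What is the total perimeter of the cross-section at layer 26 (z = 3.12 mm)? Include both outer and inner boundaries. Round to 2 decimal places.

At z = 3.12 mm: the r=12 cylinder contributes a regular 16-gon of circumradius 12 (perimeter = 2·16·12.000·sin(180°/16) = 74.91 mm); the sphere at (2, 9.5): section is a regular 16-gon, circumradius = √(r²−h²) = √(11²−2.62²) = 10.683 (perimeter = 2·16·10.683·sin(180°/16) = 66.70 mm); the r=11 cylinder at (5, 1) contributes a regular 16-gon of circumradius 11 (perimeter = 2·16·11.000·sin(180°/16) = 68.67 mm); the cube at (9, 11) is present — its section is the full 5.5×14 rectangle (perimeter 39.00 mm); After the difference (first − rest): starting from the r=12 cylinder, the r=11 sphere at (2, 9.5) partially overlaps it — only the 182.59 mm² overlap (of its 349.42 mm²) is removed, clipping the outline; the r=11 cylinder at (5, 1) partially overlaps it — only the 140.39 mm² overlap (of its 370.44 mm²) is removed, clipping the outline; the 5.5×14 cube at (9, 11) misses the remaining region (no effect) — boundary = 62.51 mm; the cylinder at (11, 4.5) does not reach this height (z outside [4, 19]); Merging all regions: only that combined region is present, so the union is just that shape — boundary = 62.51 mm. Overall, the cross-section is a single solid region. Total boundary length (outer) = 62.51 mm.

62.51 mm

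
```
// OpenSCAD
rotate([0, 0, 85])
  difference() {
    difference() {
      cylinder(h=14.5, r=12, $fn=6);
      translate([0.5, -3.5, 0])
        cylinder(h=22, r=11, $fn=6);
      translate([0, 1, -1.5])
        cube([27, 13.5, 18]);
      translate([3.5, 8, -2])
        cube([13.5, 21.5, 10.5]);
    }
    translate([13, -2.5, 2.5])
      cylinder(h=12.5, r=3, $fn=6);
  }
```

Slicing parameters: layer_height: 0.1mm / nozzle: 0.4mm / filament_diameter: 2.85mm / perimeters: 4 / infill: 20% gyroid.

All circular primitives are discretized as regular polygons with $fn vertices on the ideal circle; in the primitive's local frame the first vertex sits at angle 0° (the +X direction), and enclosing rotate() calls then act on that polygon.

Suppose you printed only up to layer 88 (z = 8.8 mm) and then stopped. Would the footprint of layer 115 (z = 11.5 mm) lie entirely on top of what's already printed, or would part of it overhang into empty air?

Compare the two slices. At z = 8.8: the r=12 cylinder gives a regular 6-gon of circumradius 12 (constant along its height) (area = (6/2)·12.000²·sin(360°/6) = 374.12 mm²); the r=11 cylinder at (0.5, -3.5) contributes a regular 6-gon of circumradius 11 (area = (6/2)·11.000²·sin(360°/6) = 314.37 mm²); the cube at (0, 1) is present — its section is the full 27×13.5 rectangle (area 364.50 mm²); the cube at (3.5, 8) is absent (z outside [-2, 8.5]); Subtracting the remaining from the first: starting from the r=12 cylinder (374.12 mm²), the r=11 cylinder at (0.5, -3.5) partially overlaps it — only the 266.20 mm² overlap (of its 314.37 mm²) is removed, clipping the outline; the 27×13.5 cube at (0, 1) partially overlaps it — only the 44.37 mm² overlap (of its 364.50 mm²) is removed, clipping the outline — area = 63.56 mm²; the cylinder at (13, -2.5): section is a regular 6-gon, circumradius r=3 (area = (6/2)·3.000²·sin(360°/6) = 23.38 mm²); Taking the first minus the rest: starting from the result so far (63.56 mm²), the r=3 cylinder at (13, -2.5) partially overlaps it — only the 1.13 mm² overlap (of its 23.38 mm²) is removed, clipping the outline — area = 62.43 mm²; (whole slice rotated 85° about Z — lengths, areas and connectivity unchanged). At z = 11.5: the r=12 cylinder contributes a regular 6-gon of circumradius 12 (area = (6/2)·12.000²·sin(360°/6) = 374.12 mm²); the r=11 cylinder at (0.5, -3.5) gives a regular 6-gon of circumradius 11 (constant along its height) (area = (6/2)·11.000²·sin(360°/6) = 314.37 mm²); the cube at (0, 1) is present — its section is the full 27×13.5 rectangle (area 364.50 mm²); the cube at (3.5, 8) is absent (z outside [-2, 8.5]); Subtracting the remaining from the first: starting from the r=12 cylinder (374.12 mm²), the r=11 cylinder at (0.5, -3.5) partially overlaps it — only the 266.20 mm² overlap (of its 314.37 mm²) is removed, clipping the outline; the 27×13.5 cube at (0, 1) partially overlaps it — only the 44.37 mm² overlap (of its 364.50 mm²) is removed, clipping the outline — area = 63.56 mm²; the r=3 cylinder at (13, -2.5) gives a regular 6-gon of circumradius 3 (constant along its height) (area = (6/2)·3.000²·sin(360°/6) = 23.38 mm²); Subtracting the remaining from the first: starting from the result so far (63.56 mm²), the r=3 cylinder at (13, -2.5) partially overlaps it — only the 1.13 mm² overlap (of its 23.38 mm²) is removed, clipping the outline — area = 62.43 mm²; (rotated 85° about Z; rotation is an isometry so areas/perimeters/island counts are preserved). Checking containment: the cross-section at z = 11.5 is a subset of the cross-section at z = 8.8.

entirely on top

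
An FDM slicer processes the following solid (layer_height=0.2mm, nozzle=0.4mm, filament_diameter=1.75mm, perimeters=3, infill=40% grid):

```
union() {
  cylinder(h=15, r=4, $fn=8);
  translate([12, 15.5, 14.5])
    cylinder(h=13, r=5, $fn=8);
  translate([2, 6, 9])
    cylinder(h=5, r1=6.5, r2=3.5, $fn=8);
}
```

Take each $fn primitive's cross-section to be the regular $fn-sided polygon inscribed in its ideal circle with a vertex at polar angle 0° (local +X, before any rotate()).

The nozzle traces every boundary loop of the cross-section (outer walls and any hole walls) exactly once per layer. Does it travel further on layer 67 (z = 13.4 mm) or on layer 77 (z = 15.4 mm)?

layer 67 (z = 13.4 mm)

Layer 67 (z = 13.4): the r=4 cylinder gives a regular 8-gon of circumradius 4 (constant along its height) (perimeter = 2·8·4.000·sin(180°/8) = 24.49 mm); the cylinder at (12, 15.5) does not reach this height (z outside [14.5, 27.5]); the cone at (2, 6) contributes a regular 8-gon of circumradius 3.860 (interpolated between r1=6.5 and r2=3.5 at t=0.880) (perimeter = 2·8·3.860·sin(180°/8) = 23.63 mm); Taking the union: the regions partially overlap (shared area 3.22 mm²), so the edge portions inside another operand are dropped and the merged outline is re-measured after clipping — boundary = 39.41 mm. So its perimeter = 39.41 mm. Layer 77 (z = 15.4): the cylinder is not intersected at this z (z outside [0, 15]); the r=5 cylinder at (12, 15.5) gives a regular 8-gon of circumradius 5 (constant along its height) (perimeter = 2·8·5.000·sin(180°/8) = 30.61 mm); the cone at (2, 6) is not intersected at this z (z outside [9, 14]); Taking the union: only the r=5 cylinder at (12, 15.5) is present, so the union is just that shape — boundary = 30.61 mm. So its perimeter = 30.61 mm. Layer 67 is larger (39.41 vs 30.61 mm).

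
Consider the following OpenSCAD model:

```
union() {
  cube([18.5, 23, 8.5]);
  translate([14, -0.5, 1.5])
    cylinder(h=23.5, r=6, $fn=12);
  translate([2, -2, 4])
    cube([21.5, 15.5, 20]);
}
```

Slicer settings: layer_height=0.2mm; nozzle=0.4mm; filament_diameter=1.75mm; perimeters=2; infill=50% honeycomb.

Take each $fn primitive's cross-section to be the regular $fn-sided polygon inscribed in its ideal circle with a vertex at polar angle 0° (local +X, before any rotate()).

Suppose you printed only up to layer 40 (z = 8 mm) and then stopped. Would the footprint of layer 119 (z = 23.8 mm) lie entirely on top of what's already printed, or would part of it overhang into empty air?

Compare the two slices. At z = 8: the cube is present — its section is the full 18.5×23 rectangle (area 425.50 mm²); the r=6 cylinder at (14, -0.5) contributes a regular 12-gon of circumradius 6 (area = (12/2)·6.000²·sin(360°/12) = 108.00 mm²); the cube at (2, -2) is present — its section is the full 21.5×15.5 rectangle (area 333.25 mm²); Combining (union): the regions partially overlap — summed areas 866.75 mm² minus the doubly-counted overlap 294.15 mm² gives 572.60 mm² — area = 572.60 mm². At z = 23.8: the cube is not intersected at this z (z outside [0, 8.5]); the r=6 cylinder at (14, -0.5) contributes a regular 12-gon of circumradius 6 (area = (12/2)·6.000²·sin(360°/12) = 108.00 mm²); the 21.5×15.5 cube at (2, -2) contributes its full rectangle (area 333.25 mm²); Combining (union): the regions partially overlap — summed areas 441.25 mm² minus the doubly-counted overlap 71.40 mm² gives 369.85 mm² — area = 369.85 mm². Checking containment: the cross-section at z = 23.8 is a subset of the cross-section at z = 8.

entirely on top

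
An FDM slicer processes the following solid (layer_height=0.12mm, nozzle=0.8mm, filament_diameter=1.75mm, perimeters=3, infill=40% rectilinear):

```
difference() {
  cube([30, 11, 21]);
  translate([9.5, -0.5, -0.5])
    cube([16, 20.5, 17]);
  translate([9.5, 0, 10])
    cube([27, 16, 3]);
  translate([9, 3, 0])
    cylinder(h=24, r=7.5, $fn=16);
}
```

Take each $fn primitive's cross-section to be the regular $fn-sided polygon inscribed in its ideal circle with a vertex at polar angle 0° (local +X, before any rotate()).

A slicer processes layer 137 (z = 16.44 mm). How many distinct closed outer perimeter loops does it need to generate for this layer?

At z = 16.44 mm: the cube is present — its section is the full 30×11 rectangle; the cube at (9.5, -0.5) (footprint 16×20.5) is included at this height; the cube at (9.5, 0) does not reach this height (z outside [10, 13]); the cylinder at (9, 3): section is a regular 16-gon, circumradius r=7.5; Taking the first minus the rest: starting from the 30×11 cube, the 16×20.5 cube at (9.5, -0.5) partially overlaps it — only the 176.00 mm² overlap (of its 328.00 mm²) is removed, clipping the outline; the r=7.5 cylinder at (9, 3) partially overlaps it — only the 69.88 mm² overlap (of its 172.21 mm²) is removed, clipping the outline — 2 connected regions. The result has 2 disconnected regions.

2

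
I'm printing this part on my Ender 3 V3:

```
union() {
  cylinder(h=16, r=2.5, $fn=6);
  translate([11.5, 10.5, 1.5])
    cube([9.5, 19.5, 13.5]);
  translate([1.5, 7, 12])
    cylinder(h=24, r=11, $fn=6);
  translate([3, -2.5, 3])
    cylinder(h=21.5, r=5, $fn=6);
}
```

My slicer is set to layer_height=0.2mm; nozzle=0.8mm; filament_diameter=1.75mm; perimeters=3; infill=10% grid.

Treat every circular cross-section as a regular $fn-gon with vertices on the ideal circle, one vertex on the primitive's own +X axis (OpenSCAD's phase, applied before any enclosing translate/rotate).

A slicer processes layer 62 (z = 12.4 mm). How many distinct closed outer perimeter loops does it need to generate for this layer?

At z = 12.4 mm: the cylinder: section is a regular 6-gon, circumradius r=2.5; the cube at (11.5, 10.5) is present — its section is the full 9.5×19.5 rectangle; the r=11 cylinder at (1.5, 7) gives a regular 6-gon of circumradius 11 (constant along its height); the r=5 cylinder at (3, -2.5) contributes a regular 6-gon of circumradius 5; Merging all regions: the regions partially overlap (shared area 48.53 mm²), so overlapping operands fuse into one piece — 2 connected regions. The result has 2 disconnected regions.

2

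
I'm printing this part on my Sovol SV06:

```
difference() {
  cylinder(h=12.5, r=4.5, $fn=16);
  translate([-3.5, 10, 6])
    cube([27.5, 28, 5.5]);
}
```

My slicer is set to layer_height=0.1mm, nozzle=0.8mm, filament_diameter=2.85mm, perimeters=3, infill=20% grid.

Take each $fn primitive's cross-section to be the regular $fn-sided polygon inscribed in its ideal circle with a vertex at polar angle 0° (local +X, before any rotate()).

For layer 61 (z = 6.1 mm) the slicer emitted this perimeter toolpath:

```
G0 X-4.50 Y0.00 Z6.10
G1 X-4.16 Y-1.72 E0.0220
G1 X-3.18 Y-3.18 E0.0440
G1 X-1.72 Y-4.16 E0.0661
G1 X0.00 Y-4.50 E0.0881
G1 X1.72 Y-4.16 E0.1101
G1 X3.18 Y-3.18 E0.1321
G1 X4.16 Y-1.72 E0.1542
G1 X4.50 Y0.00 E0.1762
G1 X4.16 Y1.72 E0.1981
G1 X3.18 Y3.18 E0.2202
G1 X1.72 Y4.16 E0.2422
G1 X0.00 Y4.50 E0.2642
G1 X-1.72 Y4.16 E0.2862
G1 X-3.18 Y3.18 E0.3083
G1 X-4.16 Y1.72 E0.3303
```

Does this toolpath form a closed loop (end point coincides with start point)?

Start point (G0): (-4.50, 0.00). End point (last G1): the path does not return to the start — open.

no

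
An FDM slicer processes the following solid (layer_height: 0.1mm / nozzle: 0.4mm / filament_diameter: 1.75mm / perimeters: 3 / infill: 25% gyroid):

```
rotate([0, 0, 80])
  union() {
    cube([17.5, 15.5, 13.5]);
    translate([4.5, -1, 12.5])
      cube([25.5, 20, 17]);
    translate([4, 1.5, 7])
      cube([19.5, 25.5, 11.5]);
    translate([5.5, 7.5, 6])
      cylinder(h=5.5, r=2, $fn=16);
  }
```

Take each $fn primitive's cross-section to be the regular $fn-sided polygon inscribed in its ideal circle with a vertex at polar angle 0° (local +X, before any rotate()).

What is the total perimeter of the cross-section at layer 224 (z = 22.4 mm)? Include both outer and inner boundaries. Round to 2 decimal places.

At z = 22.4 mm: the cube is absent (z outside [0, 13.5]); the 25.5×20 cube at (4.5, -1) contributes its full rectangle (perimeter 91.00 mm); the cube at (4, 1.5) is absent (z outside [7, 18.5]); the cylinder at (5.5, 7.5) is absent (z outside [6, 11.5]); Combining (union): only the 25.5×20 cube at (4.5, -1) is present, so the union is just that shape — boundary = 91.00 mm; (whole slice rotated 80° about Z — lengths, areas and connectivity unchanged). Overall, the cross-section is a single solid region. Total boundary length (outer) = 91.00 mm.

91.00 mm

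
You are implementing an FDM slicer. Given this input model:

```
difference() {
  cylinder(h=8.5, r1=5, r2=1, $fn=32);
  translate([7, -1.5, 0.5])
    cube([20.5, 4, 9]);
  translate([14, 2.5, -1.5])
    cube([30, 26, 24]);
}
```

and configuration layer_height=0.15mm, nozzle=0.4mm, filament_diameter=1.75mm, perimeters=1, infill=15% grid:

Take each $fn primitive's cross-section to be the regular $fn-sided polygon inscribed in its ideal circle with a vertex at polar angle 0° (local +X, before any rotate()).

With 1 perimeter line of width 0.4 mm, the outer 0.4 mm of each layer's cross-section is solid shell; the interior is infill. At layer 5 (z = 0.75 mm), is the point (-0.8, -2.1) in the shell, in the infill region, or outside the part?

At z = 0.75 mm: the cone: at t=0.088 of its height the radius interpolates to r₁+(r₂−r₁)t = 4.647, giving a regular 32-gon of that circumradius; the cube at (7, -1.5) (footprint 20.5×4) is included at this height; the cube at (14, 2.5) (footprint 30×26) is included at this height; Taking the first minus the rest: starting from the cone, the 20.5×4 cube at (7, -1.5) misses the remaining region (no effect); the 30×26 cube at (14, 2.5) misses the remaining region (no effect) — 1 connected region. Overall, the cross-section is a single solid region. The nearest boundary edge runs (-0.91, -4.56)→(-1.78, -4.29); distance from the point to it = 2.38 mm. The point is inside the cross-section and 2.38 mm from the nearest boundary — more than the 0.4 mm shell width (1 × 0.4), so it's in the infill interior.

infill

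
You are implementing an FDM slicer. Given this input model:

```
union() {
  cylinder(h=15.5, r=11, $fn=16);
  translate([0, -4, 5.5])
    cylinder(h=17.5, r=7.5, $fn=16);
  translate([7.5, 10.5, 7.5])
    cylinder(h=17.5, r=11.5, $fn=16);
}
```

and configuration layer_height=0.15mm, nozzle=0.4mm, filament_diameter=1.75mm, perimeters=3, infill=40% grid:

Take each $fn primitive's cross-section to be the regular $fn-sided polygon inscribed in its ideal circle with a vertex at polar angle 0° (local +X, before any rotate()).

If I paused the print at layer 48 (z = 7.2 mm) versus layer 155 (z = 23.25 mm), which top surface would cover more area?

Layer 48 (z = 7.2): the r=11 cylinder contributes a regular 16-gon of circumradius 11 (area = (16/2)·11.000²·sin(360°/16) = 370.44 mm²); the cylinder at (0, -4): section is a regular 16-gon, circumradius r=7.5 (area = (16/2)·7.500²·sin(360°/16) = 172.21 mm²); the cylinder at (7.5, 10.5) is absent (z outside [7.5, 25]); Merging all regions: the regions partially overlap — summed areas 542.65 mm² minus the doubly-counted overlap 168.80 mm² gives 373.84 mm² — area = 373.84 mm². So its area = 373.84 mm². Layer 155 (z = 23.25): the cylinder does not reach this height (z outside [0, 15.5]); the cylinder at (0, -4) is not intersected at this z (z outside [5.5, 23]); the cylinder at (7.5, 10.5): section is a regular 16-gon, circumradius r=11.5 (area = (16/2)·11.500²·sin(360°/16) = 404.88 mm²); Merging all regions: only the r=11.5 cylinder at (7.5, 10.5) is present, so the union is just that shape — area = 404.88 mm². So its area = 404.88 mm². Layer 155 is larger (404.88 vs 373.84 mm²).

layer 155 (z = 23.25 mm)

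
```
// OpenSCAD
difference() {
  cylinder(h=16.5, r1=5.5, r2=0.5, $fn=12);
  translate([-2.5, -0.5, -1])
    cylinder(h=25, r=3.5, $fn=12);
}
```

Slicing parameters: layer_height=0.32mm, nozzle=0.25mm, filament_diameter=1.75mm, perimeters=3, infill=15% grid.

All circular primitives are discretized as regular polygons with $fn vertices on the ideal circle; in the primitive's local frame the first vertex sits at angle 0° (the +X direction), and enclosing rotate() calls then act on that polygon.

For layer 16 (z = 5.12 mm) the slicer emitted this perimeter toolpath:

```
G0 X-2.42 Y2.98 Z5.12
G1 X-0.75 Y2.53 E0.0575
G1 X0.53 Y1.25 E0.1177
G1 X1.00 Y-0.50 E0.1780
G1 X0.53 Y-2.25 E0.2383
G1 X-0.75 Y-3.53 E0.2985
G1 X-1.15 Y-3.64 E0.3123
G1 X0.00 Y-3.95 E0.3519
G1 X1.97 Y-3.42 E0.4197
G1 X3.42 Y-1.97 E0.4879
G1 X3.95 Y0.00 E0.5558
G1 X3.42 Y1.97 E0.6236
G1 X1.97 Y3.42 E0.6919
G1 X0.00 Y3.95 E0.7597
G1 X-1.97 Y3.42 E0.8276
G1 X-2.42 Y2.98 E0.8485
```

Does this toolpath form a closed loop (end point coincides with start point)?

Start point (G0): (-2.42, 2.98). End point (last G1): the path returns to the start — closed.

yes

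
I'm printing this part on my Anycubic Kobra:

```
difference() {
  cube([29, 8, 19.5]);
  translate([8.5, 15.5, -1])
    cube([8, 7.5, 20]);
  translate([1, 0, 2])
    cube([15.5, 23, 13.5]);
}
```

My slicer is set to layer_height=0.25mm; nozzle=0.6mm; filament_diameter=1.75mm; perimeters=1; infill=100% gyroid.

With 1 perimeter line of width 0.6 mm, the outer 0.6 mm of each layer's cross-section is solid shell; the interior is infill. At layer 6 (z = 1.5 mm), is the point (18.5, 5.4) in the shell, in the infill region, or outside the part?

infill

At z = 1.5 mm: the 29×8 cube contributes its full rectangle; the 8×7.5 cube at (8.5, 15.5) contributes its full rectangle; the cube at (1, 0) does not reach this height (z outside [2, 15.5]); After the difference (first − rest): starting from the 29×8 cube, the 8×7.5 cube at (8.5, 15.5) misses the remaining region (no effect) — 1 connected region. Overall, the cross-section is a single solid region. The nearest boundary edge runs (0.00, 8.00)→(29.00, 8.00); distance from the point to it = 2.60 mm. The point is inside the cross-section and 2.60 mm from the nearest boundary — more than the 0.6 mm shell width (1 × 0.6), so it's in the infill interior.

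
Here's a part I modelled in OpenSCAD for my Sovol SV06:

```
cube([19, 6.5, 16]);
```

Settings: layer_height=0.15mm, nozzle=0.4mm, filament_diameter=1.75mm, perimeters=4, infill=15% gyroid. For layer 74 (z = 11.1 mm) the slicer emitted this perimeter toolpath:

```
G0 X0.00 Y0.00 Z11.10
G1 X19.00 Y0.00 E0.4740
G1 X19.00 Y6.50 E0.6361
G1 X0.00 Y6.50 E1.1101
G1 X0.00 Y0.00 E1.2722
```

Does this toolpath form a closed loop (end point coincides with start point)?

Start point (G0): (0.00, 0.00). End point (last G1): the path returns to the start — closed.

yes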